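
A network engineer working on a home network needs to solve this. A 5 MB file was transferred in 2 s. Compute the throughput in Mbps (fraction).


Given: file = 5 MB, time = 2 s
File in Mb = 5 * 8 = 40 Mb
Throughput = 40 / 2 Mbps
Throughput = 20 Mbps

20


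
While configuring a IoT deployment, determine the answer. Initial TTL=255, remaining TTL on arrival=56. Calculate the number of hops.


Given: initial TTL = 255, received TTL = 56
Hops = initial TTL - received TTL
Hops = 255 - 56 = 199

199


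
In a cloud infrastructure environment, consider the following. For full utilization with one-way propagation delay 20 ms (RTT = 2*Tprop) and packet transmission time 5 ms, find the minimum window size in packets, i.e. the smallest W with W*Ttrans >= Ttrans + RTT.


Given: Ttrans = 5 ms, RTT = 40 ms (= 2 * Tprop, Tprop = 20 ms)
Time until first ACK returns = Ttrans + RTT = 5 + 40 = 45 ms
Need W * Ttrans >= Ttrans + RTT  ->  W >= (Ttrans + RTT) / Ttrans
(Ttrans + RTT) / Ttrans = 45 / 5 = 9
W_min = ceil(9) = 9

9


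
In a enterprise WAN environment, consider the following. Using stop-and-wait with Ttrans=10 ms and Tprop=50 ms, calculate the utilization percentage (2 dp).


Given: Ttrans = 10 ms, Tprop = 50 ms
RTT = 2 * Tprop = 2 * 50 = 100 ms
U = Ttrans / (Ttrans + RTT)
U = 10 / (10 + 100)
U = 10 / 110 = 0.090909
U% = 9.09%

9.09


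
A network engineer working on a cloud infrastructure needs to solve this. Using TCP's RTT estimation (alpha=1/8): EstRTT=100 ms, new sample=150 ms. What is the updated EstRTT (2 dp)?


Given: EstRTT = 100 ms, SampleRTT = 150 ms, alpha = 1/8
New EstRTT = (1 - alpha) * EstRTT + alpha * SampleRTT
(7/8) * 100 = 87.5
(1/8) * 150 = 18.75
New EstRTT = 87.5 + 18.75 = 106.25 ms -> 106.25 ms (2 dp)

106.25


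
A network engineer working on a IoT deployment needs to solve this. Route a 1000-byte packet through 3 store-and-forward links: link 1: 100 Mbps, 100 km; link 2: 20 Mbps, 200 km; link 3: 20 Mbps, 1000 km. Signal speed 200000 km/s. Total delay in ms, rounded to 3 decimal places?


Packet = 1000 bytes = 8000 bits. Store-and-forward: sum (t_trans + t_prop) per link.
Link 1: t_trans = 8000/(100*10^6) s = 0.0800 ms; t_prop = 100/200000 s = 0.5000 ms; subtotal = 0.5800 ms
Link 2: t_trans = 8000/(20*10^6) s = 0.4000 ms; t_prop = 200/200000 s = 1.0000 ms; subtotal = 1.4000 ms
Link 3: t_trans = 8000/(20*10^6) s = 0.4000 ms; t_prop = 1000/200000 s = 5.0000 ms; subtotal = 5.4000 ms
End-to-end = 0.5800 + 1.4000 + 5.4000 = 7.3800 ms -> 7.380 ms (3 dp)

7.380


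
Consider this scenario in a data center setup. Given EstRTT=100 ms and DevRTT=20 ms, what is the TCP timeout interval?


Given: EstRTT = 100 ms, DevRTT = 20 ms
Timeout = EstRTT + 4 * DevRTT
4 * DevRTT = 4 * 20 = 80
Timeout = 100 + 80 = 180 ms

180


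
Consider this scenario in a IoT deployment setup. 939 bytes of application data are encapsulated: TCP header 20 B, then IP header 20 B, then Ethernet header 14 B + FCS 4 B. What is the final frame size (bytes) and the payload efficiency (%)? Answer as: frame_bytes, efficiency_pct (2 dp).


TCP segment = 939 + 20 = 959 B
IP packet = 959 + 20 = 979 B
Ethernet frame = 979 + 14 + 4 = 997 B
Efficiency = app / frame = 939 / 997 = 0.941825 = 94.1825% -> 94.18% (2 dp)

997, 94.18


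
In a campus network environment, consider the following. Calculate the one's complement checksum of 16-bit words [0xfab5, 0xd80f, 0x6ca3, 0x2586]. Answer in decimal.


Given words: [0xfab5, 0xd80f, 0x6ca3, 0x2586]
Step 1: Sum all words
Raw sum = 64181 + 55311 + 27811 + 9606 = 156909
Step 2: Fold carry: (25837 + 2) = 25839
One's complement = ~25839 & 0xFFFF = 39696

39696


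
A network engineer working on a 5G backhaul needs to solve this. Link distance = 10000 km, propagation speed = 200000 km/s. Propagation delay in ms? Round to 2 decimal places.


Given: distance = 10000 km, speed = 200000 km/s
Delay = distance / speed = 10000 / 200000 seconds
Delay in ms = 10000 * 1000 / 200000
Delay = 50.0000 ms
Rounded to 2 dp = 50.00 ms

50.00


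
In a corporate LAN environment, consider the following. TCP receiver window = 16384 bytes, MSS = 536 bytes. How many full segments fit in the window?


Given: RWND = 16384 bytes, MSS = 536 bytes
Full segments = floor(RWND / MSS)
Full segments = floor(16384 / 536)
Full segments = floor(30.5672) = 30

30


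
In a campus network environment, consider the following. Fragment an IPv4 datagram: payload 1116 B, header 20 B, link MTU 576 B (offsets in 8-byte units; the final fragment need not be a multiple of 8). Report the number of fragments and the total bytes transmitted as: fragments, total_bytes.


Max data per non-final fragment = floor((MTU - header)/8)*8 = floor((576 - 20)/8)*8 = floor(556/8)*8 = 552 B
Final fragment needs no 8-byte alignment: it can carry up to MTU - header = 556 B
Non-final fragments needed = ceil((payload - 556) / 552) = ceil(560/552) = ceil(1.0145) = 2
Number of fragments = 2 + 1 = 3
Fragment sizes (data): 2 * 552 B + 12 B (last, 12 <= 556 OK)
Total bytes sent = payload + n_frags * header = 1116 + 3*20 = 1116 + 60 = 1176 B

3, 1176


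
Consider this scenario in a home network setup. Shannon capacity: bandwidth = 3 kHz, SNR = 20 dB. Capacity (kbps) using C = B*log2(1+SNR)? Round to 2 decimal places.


Given: B = 3 kHz, SNR = 20 dB
SNR linear = 10^(20/10) = 100
1 + SNR = 101
log2(101) = 6.6582114828
C = 3 * 1000 * 6.6582114828 = 19974.6344 bps
C = 19.974634 kbps -> 19.97 kbps (2 dp)

19.97


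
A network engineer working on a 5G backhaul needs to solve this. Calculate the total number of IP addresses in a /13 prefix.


Given: CIDR prefix /13
Host bits = 32 - 13 = 19
Total addresses = 2^19 = 524288

524288


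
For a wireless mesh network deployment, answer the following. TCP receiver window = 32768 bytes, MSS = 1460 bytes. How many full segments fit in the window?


Given: RWND = 32768 bytes, MSS = 1460 bytes
Full segments = floor(RWND / MSS)
Full segments = floor(32768 / 1460)
Full segments = floor(22.4438) = 22

22


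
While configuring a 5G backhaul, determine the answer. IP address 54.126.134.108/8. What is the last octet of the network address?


Given: IP = 54.126.134.108, prefix = /8
Subnet mask = 255.0.0.0
Last octet of IP: 108
Last octet of mask: 0
Network last octet = 108 AND 0 = 0

0


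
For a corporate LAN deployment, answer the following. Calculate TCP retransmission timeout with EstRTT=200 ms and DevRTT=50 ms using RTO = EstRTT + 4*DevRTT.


Given: EstRTT = 200 ms, DevRTT = 50 ms
Timeout = EstRTT + 4 * DevRTT
4 * DevRTT = 4 * 50 = 200
Timeout = 200 + 200 = 400 ms

400


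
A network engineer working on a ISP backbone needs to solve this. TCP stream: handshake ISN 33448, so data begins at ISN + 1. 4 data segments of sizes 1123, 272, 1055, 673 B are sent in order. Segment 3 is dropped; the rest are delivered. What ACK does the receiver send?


SYN uses sequence number 33448; first data byte = ISN + 1 = 33449.
Segment 1: SEQ = 33449, len = 1123 B, covers [33449, 34571]
Segment 2: SEQ = 34572, len = 272 B, covers [34572, 34843]
Segment 3: SEQ = 34844, len = 1055 B, covers [34844, 35898] [LOST]
Segment 4: SEQ = 35899, len = 673 B, covers [35899, 36571]
In-order data received: bytes [33449, 34843] (segments 1..2).
Segment 3 missing -> gap begins at byte 34844; later segments buffered out of order.
Cumulative ACK = next expected in-order byte = 33449 + 1123 + 272 = 34844

34844


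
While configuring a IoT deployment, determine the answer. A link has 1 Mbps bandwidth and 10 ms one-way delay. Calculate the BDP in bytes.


Given: bandwidth = 1 Mbps, delay = 10 ms
BDP in bits = 1 * 10^6 * 10 / 1000
BDP in bits = 10000
BDP in bytes = 10000 / 8 = 1250

1250


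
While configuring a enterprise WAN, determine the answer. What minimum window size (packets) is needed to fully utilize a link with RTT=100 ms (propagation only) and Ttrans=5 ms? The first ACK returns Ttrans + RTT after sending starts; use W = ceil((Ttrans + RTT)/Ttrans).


Given: Ttrans = 5 ms, RTT = 100 ms (= 2 * Tprop, Tprop = 50 ms)
Time until first ACK returns = Ttrans + RTT = 5 + 100 = 105 ms
Need W * Ttrans >= Ttrans + RTT  ->  W >= (Ttrans + RTT) / Ttrans
(Ttrans + RTT) / Ttrans = 105 / 5 = 21
W_min = ceil(21) = 21

21


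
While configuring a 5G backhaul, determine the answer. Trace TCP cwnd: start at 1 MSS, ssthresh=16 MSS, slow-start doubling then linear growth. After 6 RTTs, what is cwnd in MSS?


RTT 0: cwnd = 1 MSS (initial)
RTT 1: cwnd = 2 MSS (slow start, doubled)
RTT 2: cwnd = 4 MSS (slow start, doubled)
RTT 3: cwnd = 8 MSS (slow start, doubled)
RTT 4: cwnd = 16 MSS (slow start, doubled)
RTT 5: cwnd = 17 MSS (congestion avoidance, +1)
RTT 6: cwnd = 18 MSS (congestion avoidance, +1)

18


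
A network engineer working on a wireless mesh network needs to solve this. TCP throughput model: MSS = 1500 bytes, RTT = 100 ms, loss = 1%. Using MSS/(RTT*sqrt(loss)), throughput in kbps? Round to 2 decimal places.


Given: MSS = 1500 bytes, RTT = 100 ms, loss = 1%
RTT in seconds = 100 / 1000 = 0.1
Loss rate = 1% = 0.01
sqrt(loss) = sqrt(0.01) = 0.1
Throughput (bytes/s) = 1500 / (0.1 * 0.1) = 150000.0000
Throughput (kbps) = 150000.0000 * 8 / 1000 = 1200.000000 -> 1200.00 kbps (2 dp)

1200.00


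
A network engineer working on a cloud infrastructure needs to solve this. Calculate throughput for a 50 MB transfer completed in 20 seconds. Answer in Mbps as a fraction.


Given: file = 50 MB, time = 20 s
File in Mb = 50 * 8 = 400 Mb
Throughput = 400 / 20 Mbps
Throughput = 20 Mbps

20


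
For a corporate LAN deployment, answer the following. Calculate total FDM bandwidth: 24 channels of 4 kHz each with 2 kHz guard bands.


Given: 24 channels, 4 kHz each, guard = 2 kHz
Channel bandwidth = 24 * 4 = 96 kHz
Guard bands = 23 gaps * 2 kHz = 46 kHz
Total = 96 + 46 = 142 kHz

142


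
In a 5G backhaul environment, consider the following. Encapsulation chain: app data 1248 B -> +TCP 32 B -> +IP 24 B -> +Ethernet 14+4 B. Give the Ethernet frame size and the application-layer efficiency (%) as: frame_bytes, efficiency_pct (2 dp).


TCP segment = 1248 + 32 = 1280 B
IP packet = 1280 + 24 = 1304 B
Ethernet frame = 1304 + 14 + 4 = 1322 B
Efficiency = app / frame = 1248 / 1322 = 0.944024 = 94.4024% -> 94.40% (2 dp)

1322, 94.40


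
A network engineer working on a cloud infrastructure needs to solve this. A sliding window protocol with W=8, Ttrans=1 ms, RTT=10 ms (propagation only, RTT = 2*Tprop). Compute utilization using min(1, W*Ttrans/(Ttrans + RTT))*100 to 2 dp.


Given: W = 8, Ttrans = 1 ms, RTT = 10 ms (= 2 * Tprop, Tprop = 5 ms)
Cycle time = Ttrans + RTT = 1 + 10 = 11 ms (first packet sent until its ACK returns)
W * Ttrans = 8 * 1 = 8 ms of sending per cycle
W * Ttrans / (Ttrans + RTT) = 8 / 11 = 0.727273
U = min(1, 0.727273) = 0.727273
U% = 72.73%

72.73


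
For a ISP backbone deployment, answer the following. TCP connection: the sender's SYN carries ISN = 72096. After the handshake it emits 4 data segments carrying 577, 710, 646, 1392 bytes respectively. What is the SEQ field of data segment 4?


The SYN occupies sequence number ISN = 72096, so the first data byte is ISN + 1 = 72097.
SEQ of data segment i = (ISN + 1) + sum of payload sizes of segments 1..i-1.
Segment 1: SEQ = 72097, payload = 577 bytes
Segment 2: SEQ = 72674, payload = 710 bytes
Segment 3: SEQ = 73384, payload = 646 bytes
Segment 4: SEQ = 74030, payload = 1392 bytes
SEQ of segment 4 = 72097 + 577 + 710 + 646 = 74030

74030


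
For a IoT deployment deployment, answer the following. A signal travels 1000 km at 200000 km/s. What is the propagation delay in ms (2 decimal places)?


Given: distance = 1000 km, speed = 200000 km/s
Delay = distance / speed = 1000 / 200000 seconds
Delay in ms = 1000 * 1000 / 200000
Delay = 5.0000 ms
Rounded to 2 dp = 5.00 ms

5.00


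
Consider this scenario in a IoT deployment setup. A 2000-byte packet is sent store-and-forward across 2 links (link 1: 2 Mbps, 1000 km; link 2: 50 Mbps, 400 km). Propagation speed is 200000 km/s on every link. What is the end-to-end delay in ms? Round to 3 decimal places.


Packet = 2000 bytes = 16000 bits. Store-and-forward: sum (t_trans + t_prop) per link.
Link 1: t_trans = 16000/(2*10^6) s = 8.0000 ms; t_prop = 1000/200000 s = 5.0000 ms; subtotal = 13.0000 ms
Link 2: t_trans = 16000/(50*10^6) s = 0.3200 ms; t_prop = 400/200000 s = 2.0000 ms; subtotal = 2.3200 ms
End-to-end = 13.0000 + 2.3200 = 15.3200 ms -> 15.320 ms (3 dp)

15.320


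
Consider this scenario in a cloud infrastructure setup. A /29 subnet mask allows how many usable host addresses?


Given: subnet mask /29
Host bits = 32 - 29 = 3
Total addresses = 2^3 = 8
Usable hosts = 8 - 2 (network + broadcast) = 6

6


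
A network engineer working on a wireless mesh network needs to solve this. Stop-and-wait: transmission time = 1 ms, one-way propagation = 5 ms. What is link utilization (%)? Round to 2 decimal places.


Given: Ttrans = 1 ms, Tprop = 5 ms
RTT = 2 * Tprop = 2 * 5 = 10 ms
U = Ttrans / (Ttrans + RTT)
U = 1 / (1 + 10)
U = 1 / 11 = 0.090909
U% = 9.09%

9.09


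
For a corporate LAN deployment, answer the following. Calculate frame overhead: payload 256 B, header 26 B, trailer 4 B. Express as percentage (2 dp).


Given: payload = 256 B, header = 26 B, trailer = 4 B
Overhead bytes = header + trailer = 26 + 4 = 30
Total frame = payload + overhead = 256 + 30 = 286
Overhead % = 30 / 286 * 100 = 10.4895% -> 10.49% (2 dp)

10.49


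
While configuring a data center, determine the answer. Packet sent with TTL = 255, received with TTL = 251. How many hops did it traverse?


Given: initial TTL = 255, received TTL = 251
Hops = initial TTL - received TTL
Hops = 255 - 251 = 4

4


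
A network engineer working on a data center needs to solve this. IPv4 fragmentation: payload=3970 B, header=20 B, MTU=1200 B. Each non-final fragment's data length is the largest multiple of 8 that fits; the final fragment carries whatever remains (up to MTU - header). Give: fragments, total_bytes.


Max data per non-final fragment = floor((MTU - header)/8)*8 = floor((1200 - 20)/8)*8 = floor(1180/8)*8 = 1176 B
Final fragment needs no 8-byte alignment: it can carry up to MTU - header = 1180 B
Non-final fragments needed = ceil((payload - 1180) / 1176) = ceil(2790/1176) = ceil(2.3724) = 3
Number of fragments = 3 + 1 = 4
Fragment sizes (data): 3 * 1176 B + 442 B (last, 442 <= 1180 OK)
Total bytes sent = payload + n_frags * header = 3970 + 4*20 = 3970 + 80 = 4050 B

4, 4050


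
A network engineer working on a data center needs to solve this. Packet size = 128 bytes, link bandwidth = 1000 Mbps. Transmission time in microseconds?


Given: packet = 128 bytes, bandwidth = 1000 Mbps
Packet in bits = 128 * 8 = 1024 bits
Bandwidth = 1000 * 10^6 = 1000000000 bps
Time = 1024 / 1000000000 seconds
Time in us = 1024 * 10^6 / 1000000000 = 1.024

1.024


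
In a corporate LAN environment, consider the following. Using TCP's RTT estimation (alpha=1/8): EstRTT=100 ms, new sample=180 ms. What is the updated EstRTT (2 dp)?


Given: EstRTT = 100 ms, SampleRTT = 180 ms, alpha = 1/8
New EstRTT = (1 - alpha) * EstRTT + alpha * SampleRTT
(7/8) * 100 = 87.5
(1/8) * 180 = 22.5
New EstRTT = 87.5 + 22.5 = 110 ms -> 110.00 ms (2 dp)

110.00


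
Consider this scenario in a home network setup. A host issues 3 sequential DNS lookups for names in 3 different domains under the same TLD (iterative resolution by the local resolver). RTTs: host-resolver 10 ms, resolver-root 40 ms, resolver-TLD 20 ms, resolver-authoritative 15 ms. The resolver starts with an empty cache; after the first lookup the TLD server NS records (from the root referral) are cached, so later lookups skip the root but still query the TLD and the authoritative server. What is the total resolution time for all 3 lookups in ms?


Lookup 1 (cold cache): local + root + TLD + auth = 10 + 40 + 20 + 15 = 85 ms
Lookups 2..3 (TLD NS cached -> skip root; new domain -> still ask TLD and auth): local + TLD + auth = 10 + 20 + 15 = 45 ms each
Remaining 2 lookups: 2 * 45 = 90 ms
Total = 85 + 90 = 175 ms

175


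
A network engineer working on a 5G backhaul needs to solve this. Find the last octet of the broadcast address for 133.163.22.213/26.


Given: IP = 133.163.22.213, prefix = /26
Host bits = 32 - 26 = 6
Network last octet = 213 AND mask = 192
Host part size = 2^6 - 1 = 63
Broadcast last octet = 192 OR 63 = 255

255


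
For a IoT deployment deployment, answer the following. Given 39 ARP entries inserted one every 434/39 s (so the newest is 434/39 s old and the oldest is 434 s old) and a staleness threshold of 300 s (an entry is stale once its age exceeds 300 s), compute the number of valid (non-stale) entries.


Ages are k * 434/39 s for k = 1..39 (spacing = 11.1282 s).
Entry k is valid iff k * 434/39 <= 300 iff k <= 39 * 300 / 434 = 26.9585
n_valid = floor(26.9585) = 26
(n_stale = 39 - 26 = 13)

26


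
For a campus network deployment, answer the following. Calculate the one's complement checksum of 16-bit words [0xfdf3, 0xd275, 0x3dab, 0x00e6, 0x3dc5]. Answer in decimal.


Given words: [0xfdf3, 0xd275, 0x3dab, 0x00e6, 0x3dc5]
Step 1: Sum all words
Raw sum = 65011 + 53877 + 15787 + 230 + 15813 = 150718
Step 2: Fold carry: (19646 + 2) = 19648
One's complement = ~19648 & 0xFFFF = 45887

45887


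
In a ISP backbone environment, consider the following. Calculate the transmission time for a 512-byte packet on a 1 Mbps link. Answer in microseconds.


Given: packet = 512 bytes, bandwidth = 1 Mbps
Packet in bits = 512 * 8 = 4096 bits
Bandwidth = 1 * 10^6 = 1000000 bps
Time = 4096 / 1000000 seconds
Time in us = 4096 * 10^6 / 1000000 = 4096

4096


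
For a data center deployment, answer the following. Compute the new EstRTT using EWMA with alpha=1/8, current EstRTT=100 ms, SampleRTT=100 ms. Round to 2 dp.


Given: EstRTT = 100 ms, SampleRTT = 100 ms, alpha = 1/8
New EstRTT = (1 - alpha) * EstRTT + alpha * SampleRTT
(7/8) * 100 = 87.5
(1/8) * 100 = 12.5
New EstRTT = 87.5 + 12.5 = 100 ms -> 100.00 ms (2 dp)

100.00


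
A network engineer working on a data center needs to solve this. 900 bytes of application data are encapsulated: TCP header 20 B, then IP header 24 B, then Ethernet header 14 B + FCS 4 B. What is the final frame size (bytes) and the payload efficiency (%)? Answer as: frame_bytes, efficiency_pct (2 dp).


TCP segment = 900 + 20 = 920 B
IP packet = 920 + 24 = 944 B
Ethernet frame = 944 + 14 + 4 = 962 B
Efficiency = app / frame = 900 / 962 = 0.935551 = 93.5551% -> 93.56% (2 dp)

962, 93.56


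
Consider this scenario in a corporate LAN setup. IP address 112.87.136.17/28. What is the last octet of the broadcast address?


Given: IP = 112.87.136.17, prefix = /28
Host bits = 32 - 28 = 4
Network last octet = 17 AND mask = 16
Host part size = 2^4 - 1 = 15
Broadcast last octet = 16 OR 15 = 31

31


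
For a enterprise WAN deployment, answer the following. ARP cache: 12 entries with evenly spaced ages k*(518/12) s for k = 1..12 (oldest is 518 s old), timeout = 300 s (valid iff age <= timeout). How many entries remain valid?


Ages are k * 518/12 s for k = 1..12 (spacing = 43.1667 s).
Entry k is valid iff k * 518/12 <= 300 iff k <= 12 * 300 / 518 = 6.9498
n_valid = floor(6.9498) = 6
(n_stale = 12 - 6 = 6)

6


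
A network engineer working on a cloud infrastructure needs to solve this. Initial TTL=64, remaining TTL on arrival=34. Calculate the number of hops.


Given: initial TTL = 64, received TTL = 34
Hops = initial TTL - received TTL
Hops = 64 - 34 = 30

30


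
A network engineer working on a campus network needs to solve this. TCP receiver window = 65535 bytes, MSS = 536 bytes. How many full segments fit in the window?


Given: RWND = 65535 bytes, MSS = 536 bytes
Full segments = floor(RWND / MSS)
Full segments = floor(65535 / 536)
Full segments = floor(122.2668) = 122

122


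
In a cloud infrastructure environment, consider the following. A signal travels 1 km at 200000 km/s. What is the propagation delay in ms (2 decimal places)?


Given: distance = 1 km, speed = 200000 km/s
Delay = distance / speed = 1 / 200000 seconds
Delay in ms = 1 * 1000 / 200000
Delay = 0.0050 ms
Rounded to 2 dp = 0.01 ms

0.01


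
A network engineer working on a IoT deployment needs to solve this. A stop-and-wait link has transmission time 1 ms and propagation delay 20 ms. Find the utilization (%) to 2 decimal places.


Given: Ttrans = 1 ms, Tprop = 20 ms
RTT = 2 * Tprop = 2 * 20 = 40 ms
U = Ttrans / (Ttrans + RTT)
U = 1 / (1 + 40)
U = 1 / 41 = 0.02439
U% = 2.44%

2.44


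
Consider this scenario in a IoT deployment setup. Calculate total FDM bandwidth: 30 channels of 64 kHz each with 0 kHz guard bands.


Given: 30 channels, 64 kHz each, guard = 0 kHz
Channel bandwidth = 30 * 64 = 1920 kHz
Guard bands = 29 gaps * 0 kHz = 0 kHz
Total = 1920 + 0 = 1920 kHz

1920


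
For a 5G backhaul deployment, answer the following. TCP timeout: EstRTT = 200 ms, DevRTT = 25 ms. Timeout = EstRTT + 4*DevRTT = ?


Given: EstRTT = 200 ms, DevRTT = 25 ms
Timeout = EstRTT + 4 * DevRTT
4 * DevRTT = 4 * 25 = 100
Timeout = 200 + 100 = 300 ms

300


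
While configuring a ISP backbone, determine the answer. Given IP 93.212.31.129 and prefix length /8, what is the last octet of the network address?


Given: IP = 93.212.31.129, prefix = /8
Subnet mask = 255.0.0.0
Last octet of IP: 129
Last octet of mask: 0
Network last octet = 129 AND 0 = 0

0


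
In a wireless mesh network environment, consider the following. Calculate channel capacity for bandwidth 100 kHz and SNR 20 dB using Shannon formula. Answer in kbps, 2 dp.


Given: B = 100 kHz, SNR = 20 dB
SNR linear = 10^(20/10) = 100
1 + SNR = 101
log2(101) = 6.6582114828
C = 100 * 1000 * 6.6582114828 = 665821.1483 bps
C = 665.821148 kbps -> 665.82 kbps (2 dp)

665.82


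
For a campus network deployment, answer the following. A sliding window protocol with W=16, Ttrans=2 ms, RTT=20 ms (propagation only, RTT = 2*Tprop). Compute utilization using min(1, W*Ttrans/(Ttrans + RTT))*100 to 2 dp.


Given: W = 16, Ttrans = 2 ms, RTT = 20 ms (= 2 * Tprop, Tprop = 10 ms)
Cycle time = Ttrans + RTT = 2 + 20 = 22 ms (first packet sent until its ACK returns)
W * Ttrans = 16 * 2 = 32 ms of sending per cycle
W * Ttrans / (Ttrans + RTT) = 32 / 22 = 1.454545
U = min(1, 1.454545) = 1.000000
U% = 100.00%

100.00


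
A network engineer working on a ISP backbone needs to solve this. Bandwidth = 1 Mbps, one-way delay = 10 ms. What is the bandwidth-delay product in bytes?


Given: bandwidth = 1 Mbps, delay = 10 ms
BDP in bits = 1 * 10^6 * 10 / 1000
BDP in bits = 10000
BDP in bytes = 10000 / 8 = 1250

1250


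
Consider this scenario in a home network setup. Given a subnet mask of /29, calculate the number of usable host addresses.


Given: subnet mask /29
Host bits = 32 - 29 = 3
Total addresses = 2^3 = 8
Usable hosts = 8 - 2 (network + broadcast) = 6

6


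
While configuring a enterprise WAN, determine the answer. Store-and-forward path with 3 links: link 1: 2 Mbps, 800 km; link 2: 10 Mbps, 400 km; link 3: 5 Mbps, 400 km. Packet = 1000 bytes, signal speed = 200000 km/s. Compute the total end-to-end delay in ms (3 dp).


Packet = 1000 bytes = 8000 bits. Store-and-forward: sum (t_trans + t_prop) per link.
Link 1: t_trans = 8000/(2*10^6) s = 4.0000 ms; t_prop = 800/200000 s = 4.0000 ms; subtotal = 8.0000 ms
Link 2: t_trans = 8000/(10*10^6) s = 0.8000 ms; t_prop = 400/200000 s = 2.0000 ms; subtotal = 2.8000 ms
Link 3: t_trans = 8000/(5*10^6) s = 1.6000 ms; t_prop = 400/200000 s = 2.0000 ms; subtotal = 3.6000 ms
End-to-end = 8.0000 + 2.8000 + 3.6000 = 14.4000 ms -> 14.400 ms (3 dp)

14.400


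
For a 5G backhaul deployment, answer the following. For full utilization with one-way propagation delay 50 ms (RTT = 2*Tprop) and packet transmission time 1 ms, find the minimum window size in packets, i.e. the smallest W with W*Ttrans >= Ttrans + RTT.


Given: Ttrans = 1 ms, RTT = 100 ms (= 2 * Tprop, Tprop = 50 ms)
Time until first ACK returns = Ttrans + RTT = 1 + 100 = 101 ms
Need W * Ttrans >= Ttrans + RTT  ->  W >= (Ttrans + RTT) / Ttrans
(Ttrans + RTT) / Ttrans = 101 / 1 = 101
W_min = ceil(101) = 101

101


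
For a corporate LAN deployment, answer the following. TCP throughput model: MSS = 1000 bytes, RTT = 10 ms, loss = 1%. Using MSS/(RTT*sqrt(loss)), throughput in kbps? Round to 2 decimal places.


Given: MSS = 1000 bytes, RTT = 10 ms, loss = 1%
RTT in seconds = 10 / 1000 = 0.01
Loss rate = 1% = 0.01
sqrt(loss) = sqrt(0.01) = 0.1
Throughput (bytes/s) = 1000 / (0.01 * 0.1) = 1000000.0000
Throughput (kbps) = 1000000.0000 * 8 / 1000 = 8000.000000 -> 8000.00 kbps (2 dp)

8000.00


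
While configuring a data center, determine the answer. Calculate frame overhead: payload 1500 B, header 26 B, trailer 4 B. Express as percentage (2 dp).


Given: payload = 1500 B, header = 26 B, trailer = 4 B
Overhead bytes = header + trailer = 26 + 4 = 30
Total frame = payload + overhead = 1500 + 30 = 1530
Overhead % = 30 / 1530 * 100 = 1.9608% -> 1.96% (2 dp)

1.96


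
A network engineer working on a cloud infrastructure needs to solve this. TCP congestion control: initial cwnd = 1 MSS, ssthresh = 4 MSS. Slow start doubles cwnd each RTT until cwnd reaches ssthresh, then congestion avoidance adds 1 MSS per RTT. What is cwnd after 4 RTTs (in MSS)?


RTT 0: cwnd = 1 MSS (initial)
RTT 1: cwnd = 2 MSS (slow start, doubled)
RTT 2: cwnd = 4 MSS (slow start, doubled)
RTT 3: cwnd = 5 MSS (congestion avoidance, +1)
RTT 4: cwnd = 6 MSS (congestion avoidance, +1)

6


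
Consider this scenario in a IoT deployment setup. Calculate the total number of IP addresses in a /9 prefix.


Given: CIDR prefix /9
Host bits = 32 - 9 = 23
Total addresses = 2^23 = 8388608

8388608


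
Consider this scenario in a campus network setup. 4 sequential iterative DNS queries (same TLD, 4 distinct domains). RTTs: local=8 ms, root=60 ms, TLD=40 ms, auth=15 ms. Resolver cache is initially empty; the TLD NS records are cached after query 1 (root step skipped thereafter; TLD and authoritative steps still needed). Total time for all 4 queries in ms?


Lookup 1 (cold cache): local + root + TLD + auth = 8 + 60 + 40 + 15 = 123 ms
Lookups 2..4 (TLD NS cached -> skip root; new domain -> still ask TLD and auth): local + TLD + auth = 8 + 40 + 15 = 63 ms each
Remaining 3 lookups: 3 * 63 = 189 ms
Total = 123 + 189 = 312 ms

312


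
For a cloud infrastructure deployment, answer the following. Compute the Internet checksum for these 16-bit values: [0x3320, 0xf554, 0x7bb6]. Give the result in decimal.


Given words: [0x3320, 0xf554, 0x7bb6]
Step 1: Sum all words
Raw sum = 13088 + 62804 + 31670 = 107562
Step 2: Fold carry: (42026 + 1) = 42027
One's complement = ~42027 & 0xFFFF = 23508

23508


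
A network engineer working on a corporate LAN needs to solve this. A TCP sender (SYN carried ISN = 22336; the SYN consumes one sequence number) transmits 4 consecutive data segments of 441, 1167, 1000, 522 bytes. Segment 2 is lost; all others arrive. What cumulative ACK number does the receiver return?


SYN uses sequence number 22336; first data byte = ISN + 1 = 22337.
Segment 1: SEQ = 22337, len = 441 B, covers [22337, 22777]
Segment 2: SEQ = 22778, len = 1167 B, covers [22778, 23944] [LOST]
Segment 3: SEQ = 23945, len = 1000 B, covers [23945, 24944]
Segment 4: SEQ = 24945, len = 522 B, covers [24945, 25466]
In-order data received: bytes [22337, 22777] (segments 1..1).
Segment 2 missing -> gap begins at byte 22778; later segments buffered out of order.
Cumulative ACK = next expected in-order byte = 22337 + 441 = 22778

22778


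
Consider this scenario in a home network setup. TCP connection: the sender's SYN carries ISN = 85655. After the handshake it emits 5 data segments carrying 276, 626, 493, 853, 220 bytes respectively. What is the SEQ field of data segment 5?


The SYN occupies sequence number ISN = 85655, so the first data byte is ISN + 1 = 85656.
SEQ of data segment i = (ISN + 1) + sum of payload sizes of segments 1..i-1.
Segment 1: SEQ = 85656, payload = 276 bytes
Segment 2: SEQ = 85932, payload = 626 bytes
Segment 3: SEQ = 86558, payload = 493 bytes
Segment 4: SEQ = 87051, payload = 853 bytes
Segment 5: SEQ = 87904, payload = 220 bytes
SEQ of segment 5 = 85656 + 276 + 626 + 493 + 853 = 87904

87904


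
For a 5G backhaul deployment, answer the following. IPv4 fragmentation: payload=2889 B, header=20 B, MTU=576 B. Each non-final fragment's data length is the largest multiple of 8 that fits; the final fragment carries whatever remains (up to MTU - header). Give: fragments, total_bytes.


Max data per non-final fragment = floor((MTU - header)/8)*8 = floor((576 - 20)/8)*8 = floor(556/8)*8 = 552 B
Final fragment needs no 8-byte alignment: it can carry up to MTU - header = 556 B
Non-final fragments needed = ceil((payload - 556) / 552) = ceil(2333/552) = ceil(4.2264) = 5
Number of fragments = 5 + 1 = 6
Fragment sizes (data): 5 * 552 B + 129 B (last, 129 <= 556 OK)
Total bytes sent = payload + n_frags * header = 2889 + 6*20 = 2889 + 120 = 3009 B

6, 3009


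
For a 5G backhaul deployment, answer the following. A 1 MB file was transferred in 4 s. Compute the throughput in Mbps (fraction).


Given: file = 1 MB, time = 4 s
File in Mb = 1 * 8 = 8 Mb
Throughput = 8 / 4 Mbps
Throughput = 2 Mbps

2


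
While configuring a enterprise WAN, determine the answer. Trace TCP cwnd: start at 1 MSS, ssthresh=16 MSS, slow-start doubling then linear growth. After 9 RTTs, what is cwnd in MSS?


RTT 0: cwnd = 1 MSS (initial)
RTT 1: cwnd = 2 MSS (slow start, doubled)
RTT 2: cwnd = 4 MSS (slow start, doubled)
RTT 3: cwnd = 8 MSS (slow start, doubled)
RTT 4: cwnd = 16 MSS (slow start, doubled)
RTT 5: cwnd = 17 MSS (congestion avoidance, +1)
RTT 6: cwnd = 18 MSS (congestion avoidance, +1)
RTT 7: cwnd = 19 MSS (congestion avoidance, +1)
RTT 8: cwnd = 20 MSS (congestion avoidance, +1)
RTT 9: cwnd = 21 MSS (congestion avoidance, +1)

21


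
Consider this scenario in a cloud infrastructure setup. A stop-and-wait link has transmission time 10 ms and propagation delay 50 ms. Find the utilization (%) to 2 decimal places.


Given: Ttrans = 10 ms, Tprop = 50 ms
RTT = 2 * Tprop = 2 * 50 = 100 ms
U = Ttrans / (Ttrans + RTT)
U = 10 / (10 + 100)
U = 10 / 110 = 0.090909
U% = 9.09%

9.09


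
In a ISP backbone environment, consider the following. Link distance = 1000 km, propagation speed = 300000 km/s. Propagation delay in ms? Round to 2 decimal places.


Given: distance = 1000 km, speed = 300000 km/s
Delay = distance / speed = 1000 / 300000 seconds
Delay in ms = 1000 * 1000 / 300000
Delay = 3.3333 ms
Rounded to 2 dp = 3.33 ms

3.33


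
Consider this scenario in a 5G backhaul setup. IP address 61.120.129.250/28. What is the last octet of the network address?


Given: IP = 61.120.129.250, prefix = /28
Subnet mask = 255.255.255.240
Last octet of IP: 250
Last octet of mask: 240
Network last octet = 250 AND 240 = 240

240


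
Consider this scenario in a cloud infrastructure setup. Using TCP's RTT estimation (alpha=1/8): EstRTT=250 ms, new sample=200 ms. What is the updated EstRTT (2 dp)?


Given: EstRTT = 250 ms, SampleRTT = 200 ms, alpha = 1/8
New EstRTT = (1 - alpha) * EstRTT + alpha * SampleRTT
(7/8) * 250 = 218.75
(1/8) * 200 = 25
New EstRTT = 218.75 + 25 = 243.75 ms -> 243.75 ms (2 dp)

243.75


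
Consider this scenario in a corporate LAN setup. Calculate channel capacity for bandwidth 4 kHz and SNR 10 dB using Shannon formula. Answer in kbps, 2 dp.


Given: B = 4 kHz, SNR = 10 dB
SNR linear = 10^(10/10) = 10
1 + SNR = 11
log2(11) = 3.4594316186
C = 4 * 1000 * 3.4594316186 = 13837.7265 bps
C = 13.837726 kbps -> 13.84 kbps (2 dp)

13.84


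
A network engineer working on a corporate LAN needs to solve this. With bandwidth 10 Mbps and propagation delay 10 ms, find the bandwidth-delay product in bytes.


Given: bandwidth = 10 Mbps, delay = 10 ms
BDP in bits = 10 * 10^6 * 10 / 1000
BDP in bits = 100000
BDP in bytes = 100000 / 8 = 12500

12500


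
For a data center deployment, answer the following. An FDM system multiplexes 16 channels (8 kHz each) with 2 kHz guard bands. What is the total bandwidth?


Given: 16 channels, 8 kHz each, guard = 2 kHz
Channel bandwidth = 16 * 8 = 128 kHz
Guard bands = 15 gaps * 2 kHz = 30 kHz
Total = 128 + 30 = 158 kHz

158


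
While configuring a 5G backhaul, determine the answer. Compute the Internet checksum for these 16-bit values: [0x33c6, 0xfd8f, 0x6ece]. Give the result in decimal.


Given words: [0x33c6, 0xfd8f, 0x6ece]
Step 1: Sum all words
Raw sum = 13254 + 64911 + 28366 = 106531
Step 2: Fold carry: (40995 + 1) = 40996
One's complement = ~40996 & 0xFFFF = 24539

24539


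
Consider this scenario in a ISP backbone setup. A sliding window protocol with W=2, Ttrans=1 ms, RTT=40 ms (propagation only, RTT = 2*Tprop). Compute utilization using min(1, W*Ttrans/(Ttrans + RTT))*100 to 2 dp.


Given: W = 2, Ttrans = 1 ms, RTT = 40 ms (= 2 * Tprop, Tprop = 20 ms)
Cycle time = Ttrans + RTT = 1 + 40 = 41 ms (first packet sent until its ACK returns)
W * Ttrans = 2 * 1 = 2 ms of sending per cycle
W * Ttrans / (Ttrans + RTT) = 2 / 41 = 0.048780
U = min(1, 0.048780) = 0.048780
U% = 4.88%

4.88


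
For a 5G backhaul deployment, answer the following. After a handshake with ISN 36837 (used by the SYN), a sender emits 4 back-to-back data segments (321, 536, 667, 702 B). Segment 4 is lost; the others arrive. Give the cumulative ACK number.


SYN uses sequence number 36837; first data byte = ISN + 1 = 36838.
Segment 1: SEQ = 36838, len = 321 B, covers [36838, 37158]
Segment 2: SEQ = 37159, len = 536 B, covers [37159, 37694]
Segment 3: SEQ = 37695, len = 667 B, covers [37695, 38361]
Segment 4: SEQ = 38362, len = 702 B, covers [38362, 39063] [LOST]
In-order data received: bytes [36838, 38361] (segments 1..3).
Segment 4 missing -> gap begins at byte 38362.
Cumulative ACK = next expected in-order byte = 36838 + 321 + 536 + 667 = 38362

38362


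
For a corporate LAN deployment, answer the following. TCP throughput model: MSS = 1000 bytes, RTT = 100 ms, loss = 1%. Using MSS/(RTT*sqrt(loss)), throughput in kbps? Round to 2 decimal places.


Given: MSS = 1000 bytes, RTT = 100 ms, loss = 1%
RTT in seconds = 100 / 1000 = 0.1
Loss rate = 1% = 0.01
sqrt(loss) = sqrt(0.01) = 0.1
Throughput (bytes/s) = 1000 / (0.1 * 0.1) = 100000.0000
Throughput (kbps) = 100000.0000 * 8 / 1000 = 800.000000 -> 800.00 kbps (2 dp)

800.00


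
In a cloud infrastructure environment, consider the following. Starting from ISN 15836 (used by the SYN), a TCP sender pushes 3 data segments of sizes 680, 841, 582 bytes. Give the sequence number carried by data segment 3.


The SYN occupies sequence number ISN = 15836, so the first data byte is ISN + 1 = 15837.
SEQ of data segment i = (ISN + 1) + sum of payload sizes of segments 1..i-1.
Segment 1: SEQ = 15837, payload = 680 bytes
Segment 2: SEQ = 16517, payload = 841 bytes
Segment 3: SEQ = 17358, payload = 582 bytes
SEQ of segment 3 = 15837 + 680 + 841 = 17358

17358


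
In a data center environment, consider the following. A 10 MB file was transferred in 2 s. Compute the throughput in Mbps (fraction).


Given: file = 10 MB, time = 2 s
File in Mb = 10 * 8 = 80 Mb
Throughput = 80 / 2 Mbps
Throughput = 40 Mbps

40


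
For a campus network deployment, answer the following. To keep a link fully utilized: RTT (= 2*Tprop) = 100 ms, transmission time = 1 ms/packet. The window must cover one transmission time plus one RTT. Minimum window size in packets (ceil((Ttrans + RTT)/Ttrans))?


Given: Ttrans = 1 ms, RTT = 100 ms (= 2 * Tprop, Tprop = 50 ms)
Time until first ACK returns = Ttrans + RTT = 1 + 100 = 101 ms
Need W * Ttrans >= Ttrans + RTT  ->  W >= (Ttrans + RTT) / Ttrans
(Ttrans + RTT) / Ttrans = 101 / 1 = 101
W_min = ceil(101) = 101

101


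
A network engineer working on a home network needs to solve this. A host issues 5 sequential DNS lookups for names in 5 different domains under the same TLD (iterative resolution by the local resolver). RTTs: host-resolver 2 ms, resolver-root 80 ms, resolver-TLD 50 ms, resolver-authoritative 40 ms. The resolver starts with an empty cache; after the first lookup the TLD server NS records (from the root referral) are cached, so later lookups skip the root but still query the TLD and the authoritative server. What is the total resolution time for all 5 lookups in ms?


Lookup 1 (cold cache): local + root + TLD + auth = 2 + 80 + 50 + 40 = 172 ms
Lookups 2..5 (TLD NS cached -> skip root; new domain -> still ask TLD and auth): local + TLD + auth = 2 + 50 + 40 = 92 ms each
Remaining 4 lookups: 4 * 92 = 368 ms
Total = 172 + 368 = 540 ms

540


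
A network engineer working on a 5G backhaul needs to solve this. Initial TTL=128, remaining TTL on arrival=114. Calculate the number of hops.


Given: initial TTL = 128, received TTL = 114
Hops = initial TTL - received TTL
Hops = 128 - 114 = 14

14


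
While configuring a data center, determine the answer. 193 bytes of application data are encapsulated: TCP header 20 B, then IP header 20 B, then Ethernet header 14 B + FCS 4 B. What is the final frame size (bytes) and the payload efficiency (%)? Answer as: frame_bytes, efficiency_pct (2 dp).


TCP segment = 193 + 20 = 213 B
IP packet = 213 + 20 = 233 B
Ethernet frame = 233 + 14 + 4 = 251 B
Efficiency = app / frame = 193 / 251 = 0.768924 = 76.8924% -> 76.89% (2 dp)

251, 76.89


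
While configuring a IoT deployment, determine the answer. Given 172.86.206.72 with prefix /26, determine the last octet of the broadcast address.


Given: IP = 172.86.206.72, prefix = /26
Host bits = 32 - 26 = 6
Network last octet = 72 AND mask = 64
Host part size = 2^6 - 1 = 63
Broadcast last octet = 64 OR 63 = 127

127


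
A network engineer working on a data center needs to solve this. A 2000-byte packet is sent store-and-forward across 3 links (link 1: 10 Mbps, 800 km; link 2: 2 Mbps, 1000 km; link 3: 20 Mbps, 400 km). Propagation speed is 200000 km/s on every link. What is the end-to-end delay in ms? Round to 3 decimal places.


Packet = 2000 bytes = 16000 bits. Store-and-forward: sum (t_trans + t_prop) per link.
Link 1: t_trans = 16000/(10*10^6) s = 1.6000 ms; t_prop = 800/200000 s = 4.0000 ms; subtotal = 5.6000 ms
Link 2: t_trans = 16000/(2*10^6) s = 8.0000 ms; t_prop = 1000/200000 s = 5.0000 ms; subtotal = 13.0000 ms
Link 3: t_trans = 16000/(20*10^6) s = 0.8000 ms; t_prop = 400/200000 s = 2.0000 ms; subtotal = 2.8000 ms
End-to-end = 5.6000 + 13.0000 + 2.8000 = 21.4000 ms -> 21.400 ms (3 dp)

21.400


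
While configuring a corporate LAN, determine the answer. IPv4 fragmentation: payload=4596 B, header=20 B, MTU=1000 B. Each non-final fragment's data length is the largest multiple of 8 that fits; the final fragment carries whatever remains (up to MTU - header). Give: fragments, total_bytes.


Max data per non-final fragment = floor((MTU - header)/8)*8 = floor((1000 - 20)/8)*8 = floor(980/8)*8 = 976 B
Final fragment needs no 8-byte alignment: it can carry up to MTU - header = 980 B
Non-final fragments needed = ceil((payload - 980) / 976) = ceil(3616/976) = ceil(3.7049) = 4
Number of fragments = 4 + 1 = 5
Fragment sizes (data): 4 * 976 B + 692 B (last, 692 <= 980 OK)
Total bytes sent = payload + n_frags * header = 4596 + 5*20 = 4596 + 100 = 4696 B

5, 4696


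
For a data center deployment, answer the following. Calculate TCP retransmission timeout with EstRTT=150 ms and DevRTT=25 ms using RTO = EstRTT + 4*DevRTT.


Given: EstRTT = 150 ms, DevRTT = 25 ms
Timeout = EstRTT + 4 * DevRTT
4 * DevRTT = 4 * 25 = 100
Timeout = 150 + 100 = 250 ms

250


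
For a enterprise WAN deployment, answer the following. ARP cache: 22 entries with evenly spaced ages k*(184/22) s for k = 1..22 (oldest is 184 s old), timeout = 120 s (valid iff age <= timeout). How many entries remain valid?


Ages are k * 184/22 s for k = 1..22 (spacing = 8.3636 s).
Entry k is valid iff k * 184/22 <= 120 iff k <= 22 * 120 / 184 = 14.3478
n_valid = floor(14.3478) = 14
(n_stale = 22 - 14 = 8)

14
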